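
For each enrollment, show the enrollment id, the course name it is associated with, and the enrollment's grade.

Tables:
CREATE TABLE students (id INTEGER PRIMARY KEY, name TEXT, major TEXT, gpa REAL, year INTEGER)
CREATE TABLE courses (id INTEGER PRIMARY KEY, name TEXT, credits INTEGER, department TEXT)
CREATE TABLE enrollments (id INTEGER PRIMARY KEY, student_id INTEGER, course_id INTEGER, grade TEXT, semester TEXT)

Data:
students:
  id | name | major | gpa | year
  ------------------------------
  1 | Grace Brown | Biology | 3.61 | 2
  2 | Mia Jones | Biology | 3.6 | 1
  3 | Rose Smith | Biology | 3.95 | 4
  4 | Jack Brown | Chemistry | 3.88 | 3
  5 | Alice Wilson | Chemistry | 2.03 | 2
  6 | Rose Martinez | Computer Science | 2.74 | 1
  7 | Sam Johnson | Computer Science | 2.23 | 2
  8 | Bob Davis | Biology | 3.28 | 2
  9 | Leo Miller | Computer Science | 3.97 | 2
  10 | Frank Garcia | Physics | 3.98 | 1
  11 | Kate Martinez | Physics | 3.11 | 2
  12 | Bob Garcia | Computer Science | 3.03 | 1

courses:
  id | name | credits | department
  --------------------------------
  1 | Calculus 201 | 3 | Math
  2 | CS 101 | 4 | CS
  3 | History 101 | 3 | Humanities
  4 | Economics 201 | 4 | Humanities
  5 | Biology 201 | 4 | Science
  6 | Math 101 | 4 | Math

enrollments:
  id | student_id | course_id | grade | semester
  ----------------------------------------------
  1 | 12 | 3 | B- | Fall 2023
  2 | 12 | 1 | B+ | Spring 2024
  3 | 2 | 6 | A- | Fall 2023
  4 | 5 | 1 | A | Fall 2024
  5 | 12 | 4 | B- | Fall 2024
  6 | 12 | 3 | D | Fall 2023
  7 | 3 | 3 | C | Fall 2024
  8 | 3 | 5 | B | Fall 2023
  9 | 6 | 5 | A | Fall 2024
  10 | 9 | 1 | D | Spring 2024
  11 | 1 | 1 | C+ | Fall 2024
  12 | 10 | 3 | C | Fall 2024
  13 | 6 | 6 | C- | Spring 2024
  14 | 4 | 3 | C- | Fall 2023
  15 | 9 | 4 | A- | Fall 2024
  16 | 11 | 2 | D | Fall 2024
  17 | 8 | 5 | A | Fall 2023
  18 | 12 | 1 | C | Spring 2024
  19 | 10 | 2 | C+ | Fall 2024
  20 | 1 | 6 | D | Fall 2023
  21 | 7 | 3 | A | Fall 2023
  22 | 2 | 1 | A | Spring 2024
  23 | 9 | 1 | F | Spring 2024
SELECT c.id, p.name AS course, c.grade FROM enrollments c JOIN courses p ON c.course_id = p.id

Execution result:
id | course | grade
1 | History 101 | B-
2 | Calculus 201 | B+
3 | Math 101 | A-
4 | Calculus 201 | A
5 | Economics 201 | B-
6 | History 101 | D
7 | History 101 | C
8 | Biology 201 | B
9 | Biology 201 | A
10 | Calculus 201 | D
11 | Calculus 201 | C+
12 | History 101 | C
13 | Math 101 | C-
14 | History 101 | C-
15 | Economics 201 | A-
16 | CS 101 | D
17 | Biology 201 | A
18 | Calculus 201 | C
19 | CS 101 | C+
20 | Math 101 | D
21 | History 101 | A
22 | Calculus 201 | A
23 | Calculus 201 | F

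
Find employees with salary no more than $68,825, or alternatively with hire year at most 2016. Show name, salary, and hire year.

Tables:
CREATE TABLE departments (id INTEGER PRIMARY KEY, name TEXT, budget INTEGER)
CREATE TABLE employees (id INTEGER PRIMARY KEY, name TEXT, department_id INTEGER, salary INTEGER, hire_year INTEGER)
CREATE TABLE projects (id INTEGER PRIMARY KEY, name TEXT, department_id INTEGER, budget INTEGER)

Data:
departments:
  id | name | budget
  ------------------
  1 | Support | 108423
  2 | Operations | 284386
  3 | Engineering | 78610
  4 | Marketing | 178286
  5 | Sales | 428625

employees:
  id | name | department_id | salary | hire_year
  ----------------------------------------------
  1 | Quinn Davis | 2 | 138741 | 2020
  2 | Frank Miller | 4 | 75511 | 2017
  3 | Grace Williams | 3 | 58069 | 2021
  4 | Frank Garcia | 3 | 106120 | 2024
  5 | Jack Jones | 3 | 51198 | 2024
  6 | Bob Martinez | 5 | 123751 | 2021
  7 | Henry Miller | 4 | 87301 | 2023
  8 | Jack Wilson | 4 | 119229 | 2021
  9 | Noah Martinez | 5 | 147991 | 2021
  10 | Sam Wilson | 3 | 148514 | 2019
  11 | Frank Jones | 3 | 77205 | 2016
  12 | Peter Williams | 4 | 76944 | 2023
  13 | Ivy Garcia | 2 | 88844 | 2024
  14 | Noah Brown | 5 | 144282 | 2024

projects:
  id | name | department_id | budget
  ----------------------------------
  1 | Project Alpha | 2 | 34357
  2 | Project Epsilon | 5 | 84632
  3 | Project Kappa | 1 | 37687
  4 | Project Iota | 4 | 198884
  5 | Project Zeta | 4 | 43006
SELECT name, salary, hire_year FROM employees WHERE salary <= 68825 OR hire_year <= 2016

Execution result:
name | salary | hire_year
Grace Williams | 58069 | 2021
Jack Jones | 51198 | 2024
Frank Jones | 77205 | 2016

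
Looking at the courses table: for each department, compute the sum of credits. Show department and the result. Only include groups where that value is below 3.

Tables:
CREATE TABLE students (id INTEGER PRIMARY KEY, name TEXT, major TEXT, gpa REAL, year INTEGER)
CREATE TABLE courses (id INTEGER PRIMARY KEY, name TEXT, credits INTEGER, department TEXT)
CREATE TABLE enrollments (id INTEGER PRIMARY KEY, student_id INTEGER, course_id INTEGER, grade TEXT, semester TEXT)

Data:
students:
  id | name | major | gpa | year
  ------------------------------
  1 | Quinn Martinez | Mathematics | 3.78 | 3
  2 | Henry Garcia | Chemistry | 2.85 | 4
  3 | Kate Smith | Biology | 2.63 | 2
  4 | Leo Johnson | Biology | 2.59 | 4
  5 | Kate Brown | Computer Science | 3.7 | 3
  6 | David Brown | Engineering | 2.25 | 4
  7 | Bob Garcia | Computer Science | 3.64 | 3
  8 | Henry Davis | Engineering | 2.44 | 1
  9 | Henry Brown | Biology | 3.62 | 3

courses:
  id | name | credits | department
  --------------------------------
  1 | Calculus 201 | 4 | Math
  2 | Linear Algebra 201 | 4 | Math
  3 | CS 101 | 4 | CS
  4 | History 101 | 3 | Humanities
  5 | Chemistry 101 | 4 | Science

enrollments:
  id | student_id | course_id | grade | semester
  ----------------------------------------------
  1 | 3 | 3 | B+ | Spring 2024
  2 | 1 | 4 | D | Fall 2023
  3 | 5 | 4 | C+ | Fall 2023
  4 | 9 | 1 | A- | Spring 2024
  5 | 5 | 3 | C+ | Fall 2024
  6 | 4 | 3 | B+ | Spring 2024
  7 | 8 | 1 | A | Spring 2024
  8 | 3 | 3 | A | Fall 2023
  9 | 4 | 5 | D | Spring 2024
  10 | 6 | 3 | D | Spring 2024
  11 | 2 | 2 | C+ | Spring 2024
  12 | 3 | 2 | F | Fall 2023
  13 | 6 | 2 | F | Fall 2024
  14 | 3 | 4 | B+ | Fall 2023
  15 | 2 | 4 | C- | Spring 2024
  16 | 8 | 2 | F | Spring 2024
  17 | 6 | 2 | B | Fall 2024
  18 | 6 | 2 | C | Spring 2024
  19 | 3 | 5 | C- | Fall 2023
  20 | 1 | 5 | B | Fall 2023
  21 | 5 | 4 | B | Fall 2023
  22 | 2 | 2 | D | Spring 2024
SELECT department, SUM(credits) AS sum_credits FROM courses GROUP BY department HAVING SUM(credits) < 3

Execution result:
(no rows)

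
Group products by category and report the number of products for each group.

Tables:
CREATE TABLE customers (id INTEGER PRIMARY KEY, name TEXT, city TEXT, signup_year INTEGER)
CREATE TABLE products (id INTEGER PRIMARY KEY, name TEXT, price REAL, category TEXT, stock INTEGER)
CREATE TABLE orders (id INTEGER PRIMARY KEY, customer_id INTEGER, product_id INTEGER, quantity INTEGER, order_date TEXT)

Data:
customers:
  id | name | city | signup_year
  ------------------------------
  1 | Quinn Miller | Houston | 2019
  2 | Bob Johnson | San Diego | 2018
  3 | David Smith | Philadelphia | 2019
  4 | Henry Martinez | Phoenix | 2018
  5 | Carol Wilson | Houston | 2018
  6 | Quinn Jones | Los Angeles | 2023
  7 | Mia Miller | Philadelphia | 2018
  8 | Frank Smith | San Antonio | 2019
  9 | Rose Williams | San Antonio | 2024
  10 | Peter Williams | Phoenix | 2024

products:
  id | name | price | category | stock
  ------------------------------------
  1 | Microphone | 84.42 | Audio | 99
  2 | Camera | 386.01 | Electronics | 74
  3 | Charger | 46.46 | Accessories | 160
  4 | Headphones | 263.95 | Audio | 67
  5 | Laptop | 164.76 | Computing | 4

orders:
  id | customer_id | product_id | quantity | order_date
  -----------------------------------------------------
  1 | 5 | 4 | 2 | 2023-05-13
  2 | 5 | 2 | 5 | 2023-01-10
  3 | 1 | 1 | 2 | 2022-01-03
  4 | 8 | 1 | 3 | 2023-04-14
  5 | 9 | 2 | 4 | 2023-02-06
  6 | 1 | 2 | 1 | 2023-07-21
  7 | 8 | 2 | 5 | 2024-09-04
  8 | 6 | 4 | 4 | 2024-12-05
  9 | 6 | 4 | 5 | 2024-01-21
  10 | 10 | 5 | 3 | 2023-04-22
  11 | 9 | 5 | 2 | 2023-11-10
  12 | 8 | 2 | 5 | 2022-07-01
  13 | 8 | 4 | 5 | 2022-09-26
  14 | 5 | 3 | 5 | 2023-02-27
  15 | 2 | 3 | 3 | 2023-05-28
SELECT category, COUNT(*) AS n FROM products GROUP BY category

Execution result:
category | n
Accessories | 1
Audio | 2
Computing | 1
Electronics | 1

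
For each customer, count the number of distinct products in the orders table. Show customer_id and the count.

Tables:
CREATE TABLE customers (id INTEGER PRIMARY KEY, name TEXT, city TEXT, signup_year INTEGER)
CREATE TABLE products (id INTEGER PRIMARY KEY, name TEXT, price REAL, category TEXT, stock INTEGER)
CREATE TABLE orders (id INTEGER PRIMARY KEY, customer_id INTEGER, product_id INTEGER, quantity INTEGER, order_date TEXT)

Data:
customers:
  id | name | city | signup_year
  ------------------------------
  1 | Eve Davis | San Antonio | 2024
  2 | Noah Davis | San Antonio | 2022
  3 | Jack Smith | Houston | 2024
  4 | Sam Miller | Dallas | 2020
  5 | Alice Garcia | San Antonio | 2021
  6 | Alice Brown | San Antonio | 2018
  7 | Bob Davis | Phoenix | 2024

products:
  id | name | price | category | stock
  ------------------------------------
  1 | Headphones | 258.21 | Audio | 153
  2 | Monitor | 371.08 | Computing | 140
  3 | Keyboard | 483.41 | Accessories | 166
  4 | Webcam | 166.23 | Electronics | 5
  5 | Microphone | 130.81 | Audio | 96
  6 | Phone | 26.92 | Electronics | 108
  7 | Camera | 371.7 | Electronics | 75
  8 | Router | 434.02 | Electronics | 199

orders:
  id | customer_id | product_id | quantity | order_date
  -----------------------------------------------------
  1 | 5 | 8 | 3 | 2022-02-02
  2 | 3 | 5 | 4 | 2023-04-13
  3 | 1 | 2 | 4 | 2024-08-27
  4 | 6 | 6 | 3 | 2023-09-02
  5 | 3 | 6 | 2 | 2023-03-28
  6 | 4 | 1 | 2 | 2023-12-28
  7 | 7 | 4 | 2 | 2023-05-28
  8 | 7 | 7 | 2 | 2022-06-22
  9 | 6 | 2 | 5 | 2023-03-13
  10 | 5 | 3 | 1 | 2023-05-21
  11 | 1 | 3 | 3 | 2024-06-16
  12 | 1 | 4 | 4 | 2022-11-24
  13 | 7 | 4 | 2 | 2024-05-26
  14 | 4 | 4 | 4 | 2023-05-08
SELECT customer_id, COUNT(DISTINCT product_id) AS distinct_product_count FROM orders GROUP BY customer_id

Execution result:
customer_id | distinct_product_count
1 | 3
3 | 2
4 | 2
5 | 2
6 | 2
7 | 2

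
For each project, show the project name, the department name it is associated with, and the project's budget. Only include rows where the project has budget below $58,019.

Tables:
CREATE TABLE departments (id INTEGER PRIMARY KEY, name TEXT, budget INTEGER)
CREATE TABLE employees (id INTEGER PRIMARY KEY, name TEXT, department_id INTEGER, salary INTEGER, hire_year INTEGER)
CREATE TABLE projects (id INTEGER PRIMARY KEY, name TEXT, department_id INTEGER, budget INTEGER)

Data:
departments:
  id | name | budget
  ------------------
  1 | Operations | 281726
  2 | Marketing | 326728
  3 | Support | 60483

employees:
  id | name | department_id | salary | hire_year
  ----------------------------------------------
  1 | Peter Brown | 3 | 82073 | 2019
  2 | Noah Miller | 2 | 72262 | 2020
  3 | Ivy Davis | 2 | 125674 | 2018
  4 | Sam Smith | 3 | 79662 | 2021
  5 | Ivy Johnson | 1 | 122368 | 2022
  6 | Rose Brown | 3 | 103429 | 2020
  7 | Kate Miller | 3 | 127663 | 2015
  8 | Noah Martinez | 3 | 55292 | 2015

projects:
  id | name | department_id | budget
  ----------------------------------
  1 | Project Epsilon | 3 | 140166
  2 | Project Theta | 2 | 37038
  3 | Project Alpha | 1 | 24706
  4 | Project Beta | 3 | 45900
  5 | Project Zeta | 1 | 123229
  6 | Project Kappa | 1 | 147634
SELECT c.name, p.name AS department, c.budget FROM projects c JOIN departments p ON c.department_id = p.id WHERE c.budget < 58019

Execution result:
name | department | budget
Project Theta | Marketing | 37038
Project Alpha | Operations | 24706
Project Beta | Support | 45900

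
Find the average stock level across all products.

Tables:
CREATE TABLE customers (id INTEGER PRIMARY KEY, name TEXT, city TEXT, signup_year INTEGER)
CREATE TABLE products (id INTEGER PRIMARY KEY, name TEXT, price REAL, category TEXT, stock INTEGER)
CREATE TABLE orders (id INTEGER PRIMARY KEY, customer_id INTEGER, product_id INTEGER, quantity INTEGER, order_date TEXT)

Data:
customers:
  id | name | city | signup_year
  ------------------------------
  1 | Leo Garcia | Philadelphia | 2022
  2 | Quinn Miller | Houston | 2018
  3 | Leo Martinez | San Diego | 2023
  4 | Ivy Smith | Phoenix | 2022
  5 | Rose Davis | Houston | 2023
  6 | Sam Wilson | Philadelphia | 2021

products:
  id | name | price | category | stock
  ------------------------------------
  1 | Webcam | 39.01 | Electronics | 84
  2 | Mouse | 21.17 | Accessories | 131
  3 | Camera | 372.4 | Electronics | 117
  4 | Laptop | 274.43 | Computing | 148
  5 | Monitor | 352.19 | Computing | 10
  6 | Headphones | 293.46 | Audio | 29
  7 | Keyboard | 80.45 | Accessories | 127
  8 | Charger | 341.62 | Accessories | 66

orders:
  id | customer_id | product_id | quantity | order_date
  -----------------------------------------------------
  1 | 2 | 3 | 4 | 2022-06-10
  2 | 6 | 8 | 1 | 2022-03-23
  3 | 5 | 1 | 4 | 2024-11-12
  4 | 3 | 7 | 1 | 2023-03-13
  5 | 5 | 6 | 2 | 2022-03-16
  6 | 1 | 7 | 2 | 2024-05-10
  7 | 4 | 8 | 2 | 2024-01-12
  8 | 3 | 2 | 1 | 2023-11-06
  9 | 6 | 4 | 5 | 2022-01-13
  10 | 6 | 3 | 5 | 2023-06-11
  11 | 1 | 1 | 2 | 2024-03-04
SELECT AVG(stock) FROM products

Execution result:
89.00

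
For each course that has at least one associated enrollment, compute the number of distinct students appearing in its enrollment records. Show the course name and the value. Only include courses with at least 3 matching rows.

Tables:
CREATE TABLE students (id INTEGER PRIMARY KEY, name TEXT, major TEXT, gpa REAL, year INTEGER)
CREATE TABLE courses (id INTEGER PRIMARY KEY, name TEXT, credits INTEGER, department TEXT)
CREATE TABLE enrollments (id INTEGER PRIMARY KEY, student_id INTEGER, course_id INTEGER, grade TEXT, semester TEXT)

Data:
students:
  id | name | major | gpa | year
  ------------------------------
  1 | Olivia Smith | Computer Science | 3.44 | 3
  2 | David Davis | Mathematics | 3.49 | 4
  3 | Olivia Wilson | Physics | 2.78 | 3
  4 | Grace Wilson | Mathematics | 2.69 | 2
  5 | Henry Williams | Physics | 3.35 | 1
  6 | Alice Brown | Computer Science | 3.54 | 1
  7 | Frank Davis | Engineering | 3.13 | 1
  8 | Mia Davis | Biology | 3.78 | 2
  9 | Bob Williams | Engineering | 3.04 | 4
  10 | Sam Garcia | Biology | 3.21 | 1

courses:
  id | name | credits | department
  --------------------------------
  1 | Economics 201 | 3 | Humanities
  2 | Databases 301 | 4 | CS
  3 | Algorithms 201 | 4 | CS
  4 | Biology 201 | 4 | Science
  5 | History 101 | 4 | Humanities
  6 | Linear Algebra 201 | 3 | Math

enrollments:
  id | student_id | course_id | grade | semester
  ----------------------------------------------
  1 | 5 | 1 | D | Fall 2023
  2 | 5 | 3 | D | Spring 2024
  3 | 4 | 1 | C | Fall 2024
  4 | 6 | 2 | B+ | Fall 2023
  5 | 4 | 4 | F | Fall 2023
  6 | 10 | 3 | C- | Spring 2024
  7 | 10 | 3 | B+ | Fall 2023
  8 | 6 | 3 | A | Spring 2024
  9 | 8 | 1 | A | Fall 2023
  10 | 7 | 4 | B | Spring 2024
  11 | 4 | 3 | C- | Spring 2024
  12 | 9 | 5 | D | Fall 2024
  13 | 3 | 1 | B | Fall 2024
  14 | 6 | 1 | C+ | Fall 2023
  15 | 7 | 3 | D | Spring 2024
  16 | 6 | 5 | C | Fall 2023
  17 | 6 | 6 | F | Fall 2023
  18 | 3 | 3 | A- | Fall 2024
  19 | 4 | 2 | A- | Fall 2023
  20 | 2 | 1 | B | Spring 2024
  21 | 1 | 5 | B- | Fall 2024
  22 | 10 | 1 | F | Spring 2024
SELECT p.name, COUNT(DISTINCT c.student_id) AS distinct_student_count FROM enrollments c JOIN courses p ON c.course_id = p.id GROUP BY p.id, p.name HAVING COUNT(*) >= 3

Execution result:
name | distinct_student_count
Economics 201 | 7
Algorithms 201 | 6
History 101 | 3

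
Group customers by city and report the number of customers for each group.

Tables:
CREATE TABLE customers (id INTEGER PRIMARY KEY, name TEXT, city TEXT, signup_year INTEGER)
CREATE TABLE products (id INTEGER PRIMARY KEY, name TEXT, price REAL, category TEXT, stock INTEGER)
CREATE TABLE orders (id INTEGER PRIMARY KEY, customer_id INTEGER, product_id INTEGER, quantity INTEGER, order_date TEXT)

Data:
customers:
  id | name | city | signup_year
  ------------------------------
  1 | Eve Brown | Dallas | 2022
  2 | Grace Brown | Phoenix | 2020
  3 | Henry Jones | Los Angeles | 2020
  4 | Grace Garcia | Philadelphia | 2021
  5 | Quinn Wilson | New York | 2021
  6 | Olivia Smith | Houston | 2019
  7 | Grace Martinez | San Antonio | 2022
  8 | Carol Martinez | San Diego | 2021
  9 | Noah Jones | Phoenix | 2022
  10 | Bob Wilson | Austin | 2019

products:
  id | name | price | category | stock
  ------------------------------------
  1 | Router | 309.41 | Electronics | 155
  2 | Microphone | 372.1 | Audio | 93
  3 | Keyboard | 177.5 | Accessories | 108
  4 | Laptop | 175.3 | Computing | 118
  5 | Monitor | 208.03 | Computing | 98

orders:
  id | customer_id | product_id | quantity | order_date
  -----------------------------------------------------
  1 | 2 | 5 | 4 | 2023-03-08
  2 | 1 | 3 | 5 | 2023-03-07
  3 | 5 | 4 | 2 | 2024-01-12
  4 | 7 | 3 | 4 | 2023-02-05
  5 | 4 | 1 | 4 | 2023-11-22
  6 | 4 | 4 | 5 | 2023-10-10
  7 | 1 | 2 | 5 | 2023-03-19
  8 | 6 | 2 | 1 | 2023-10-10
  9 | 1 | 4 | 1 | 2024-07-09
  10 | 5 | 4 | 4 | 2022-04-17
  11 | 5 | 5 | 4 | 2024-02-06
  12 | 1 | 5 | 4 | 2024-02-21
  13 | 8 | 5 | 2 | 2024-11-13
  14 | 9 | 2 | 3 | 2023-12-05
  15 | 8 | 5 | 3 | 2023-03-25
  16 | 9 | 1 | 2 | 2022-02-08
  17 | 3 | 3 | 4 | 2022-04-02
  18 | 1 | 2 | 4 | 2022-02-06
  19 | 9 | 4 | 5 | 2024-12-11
SELECT city, COUNT(*) AS n FROM customers GROUP BY city

Execution result:
city | n
Austin | 1
Dallas | 1
Houston | 1
Los Angeles | 1
New York | 1
Philadelphia | 1
Phoenix | 2
San Antonio | 1
San Diego | 1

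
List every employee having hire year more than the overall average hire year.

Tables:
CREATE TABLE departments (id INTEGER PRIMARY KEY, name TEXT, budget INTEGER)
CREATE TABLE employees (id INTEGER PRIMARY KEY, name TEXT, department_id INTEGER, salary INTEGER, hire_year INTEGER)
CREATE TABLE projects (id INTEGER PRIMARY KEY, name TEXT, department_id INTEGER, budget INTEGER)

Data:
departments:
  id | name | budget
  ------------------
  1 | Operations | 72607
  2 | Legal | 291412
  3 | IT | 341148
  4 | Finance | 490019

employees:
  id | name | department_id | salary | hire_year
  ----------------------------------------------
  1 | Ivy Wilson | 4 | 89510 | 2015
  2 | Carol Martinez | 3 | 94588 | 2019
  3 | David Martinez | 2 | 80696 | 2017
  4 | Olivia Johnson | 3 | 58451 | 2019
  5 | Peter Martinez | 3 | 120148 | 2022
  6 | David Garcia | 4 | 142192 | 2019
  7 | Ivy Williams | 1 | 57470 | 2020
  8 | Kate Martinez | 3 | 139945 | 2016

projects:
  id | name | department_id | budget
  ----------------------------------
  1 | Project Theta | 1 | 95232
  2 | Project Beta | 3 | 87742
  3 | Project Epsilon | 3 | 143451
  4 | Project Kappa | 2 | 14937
SELECT name, hire_year FROM employees WHERE hire_year > (SELECT AVG(hire_year) FROM employees)

Execution result:
name | hire_year
Carol Martinez | 2019
Olivia Johnson | 2019
Peter Martinez | 2022
David Garcia | 2019
Ivy Williams | 2020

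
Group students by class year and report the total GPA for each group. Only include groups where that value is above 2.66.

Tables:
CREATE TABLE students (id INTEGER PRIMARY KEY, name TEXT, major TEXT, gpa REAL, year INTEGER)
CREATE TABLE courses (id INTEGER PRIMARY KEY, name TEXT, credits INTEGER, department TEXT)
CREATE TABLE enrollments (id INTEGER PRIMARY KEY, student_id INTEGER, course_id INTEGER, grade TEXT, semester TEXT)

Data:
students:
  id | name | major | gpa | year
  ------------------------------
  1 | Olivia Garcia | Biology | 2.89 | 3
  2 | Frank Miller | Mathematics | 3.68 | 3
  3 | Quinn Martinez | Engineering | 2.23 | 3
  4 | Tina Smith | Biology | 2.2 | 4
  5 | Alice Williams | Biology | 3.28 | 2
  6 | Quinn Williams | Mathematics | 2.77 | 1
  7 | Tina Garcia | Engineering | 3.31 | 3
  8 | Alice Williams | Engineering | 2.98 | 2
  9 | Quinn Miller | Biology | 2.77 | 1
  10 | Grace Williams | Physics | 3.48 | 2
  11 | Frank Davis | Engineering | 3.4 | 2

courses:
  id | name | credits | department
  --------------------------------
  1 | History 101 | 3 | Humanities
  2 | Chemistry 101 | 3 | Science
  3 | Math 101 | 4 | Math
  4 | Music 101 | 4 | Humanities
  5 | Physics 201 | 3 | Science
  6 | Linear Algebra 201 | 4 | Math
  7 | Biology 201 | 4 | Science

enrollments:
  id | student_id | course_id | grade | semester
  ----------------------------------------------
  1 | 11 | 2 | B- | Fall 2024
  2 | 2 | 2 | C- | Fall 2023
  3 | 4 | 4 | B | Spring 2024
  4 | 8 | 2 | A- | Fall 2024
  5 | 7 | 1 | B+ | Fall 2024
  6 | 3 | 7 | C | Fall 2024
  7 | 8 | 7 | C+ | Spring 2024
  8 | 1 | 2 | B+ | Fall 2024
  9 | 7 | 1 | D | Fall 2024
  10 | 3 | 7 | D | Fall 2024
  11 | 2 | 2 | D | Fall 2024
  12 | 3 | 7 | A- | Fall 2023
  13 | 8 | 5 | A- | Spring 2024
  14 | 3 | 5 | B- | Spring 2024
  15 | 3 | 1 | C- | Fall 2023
SELECT year, SUM(gpa) AS sum_gpa FROM students GROUP BY year HAVING SUM(gpa) > 2.66

Execution result:
year | sum_gpa
1 | 5.54
2 | 13.14
3 | 12.11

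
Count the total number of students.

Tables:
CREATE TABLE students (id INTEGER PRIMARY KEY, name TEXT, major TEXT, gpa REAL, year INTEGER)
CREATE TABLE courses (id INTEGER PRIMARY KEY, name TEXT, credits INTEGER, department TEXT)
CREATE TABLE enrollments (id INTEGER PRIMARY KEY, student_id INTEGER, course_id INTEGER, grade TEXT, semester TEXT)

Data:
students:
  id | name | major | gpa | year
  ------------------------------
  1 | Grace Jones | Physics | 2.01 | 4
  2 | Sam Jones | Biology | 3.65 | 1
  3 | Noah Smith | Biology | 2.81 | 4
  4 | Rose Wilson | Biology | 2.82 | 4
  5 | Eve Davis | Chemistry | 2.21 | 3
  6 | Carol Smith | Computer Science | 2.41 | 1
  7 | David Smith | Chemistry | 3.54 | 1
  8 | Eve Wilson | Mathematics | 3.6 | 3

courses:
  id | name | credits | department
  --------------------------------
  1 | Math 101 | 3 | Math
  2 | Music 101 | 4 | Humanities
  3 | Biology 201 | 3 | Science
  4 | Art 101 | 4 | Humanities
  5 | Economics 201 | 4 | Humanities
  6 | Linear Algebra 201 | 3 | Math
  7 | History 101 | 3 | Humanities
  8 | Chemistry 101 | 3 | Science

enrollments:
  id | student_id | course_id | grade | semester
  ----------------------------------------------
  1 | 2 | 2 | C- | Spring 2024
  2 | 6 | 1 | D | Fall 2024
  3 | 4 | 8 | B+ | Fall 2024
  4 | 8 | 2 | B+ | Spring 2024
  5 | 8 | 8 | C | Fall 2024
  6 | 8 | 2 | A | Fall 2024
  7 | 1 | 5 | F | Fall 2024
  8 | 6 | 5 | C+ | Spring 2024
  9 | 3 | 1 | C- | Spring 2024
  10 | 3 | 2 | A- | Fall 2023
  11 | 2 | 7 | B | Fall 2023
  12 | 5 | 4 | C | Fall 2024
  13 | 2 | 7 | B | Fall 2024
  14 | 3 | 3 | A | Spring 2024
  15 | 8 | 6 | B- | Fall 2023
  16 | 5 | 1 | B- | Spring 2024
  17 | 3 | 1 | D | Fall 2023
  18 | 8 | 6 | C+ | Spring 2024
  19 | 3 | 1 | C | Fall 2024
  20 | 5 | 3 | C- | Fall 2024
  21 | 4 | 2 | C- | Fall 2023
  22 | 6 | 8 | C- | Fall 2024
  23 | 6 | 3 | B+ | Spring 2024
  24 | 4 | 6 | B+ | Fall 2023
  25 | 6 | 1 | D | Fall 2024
SELECT COUNT(*) FROM students

Execution result:
8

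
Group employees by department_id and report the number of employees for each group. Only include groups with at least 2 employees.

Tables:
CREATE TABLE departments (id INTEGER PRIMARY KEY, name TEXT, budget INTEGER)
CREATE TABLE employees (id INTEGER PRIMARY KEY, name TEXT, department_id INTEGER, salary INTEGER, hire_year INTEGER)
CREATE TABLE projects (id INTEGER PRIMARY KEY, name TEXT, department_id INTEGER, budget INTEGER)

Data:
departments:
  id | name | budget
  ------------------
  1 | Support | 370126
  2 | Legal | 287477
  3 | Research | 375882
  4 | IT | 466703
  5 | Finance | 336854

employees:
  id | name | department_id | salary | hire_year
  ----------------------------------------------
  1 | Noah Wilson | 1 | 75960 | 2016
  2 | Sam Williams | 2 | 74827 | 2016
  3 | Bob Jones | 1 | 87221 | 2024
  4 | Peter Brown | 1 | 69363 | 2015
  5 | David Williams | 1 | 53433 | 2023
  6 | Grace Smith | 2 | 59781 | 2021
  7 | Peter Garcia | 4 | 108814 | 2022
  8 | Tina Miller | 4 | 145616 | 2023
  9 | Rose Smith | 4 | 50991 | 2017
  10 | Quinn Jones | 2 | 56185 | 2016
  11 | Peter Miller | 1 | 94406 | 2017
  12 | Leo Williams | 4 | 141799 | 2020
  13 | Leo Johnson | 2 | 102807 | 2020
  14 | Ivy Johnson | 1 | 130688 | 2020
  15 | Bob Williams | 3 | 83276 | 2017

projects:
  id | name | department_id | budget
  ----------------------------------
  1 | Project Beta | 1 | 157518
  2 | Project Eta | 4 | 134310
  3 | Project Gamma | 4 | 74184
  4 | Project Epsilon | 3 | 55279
SELECT department_id, COUNT(*) AS n FROM employees GROUP BY department_id HAVING COUNT(*) >= 2

Execution result:
department_id | n
1 | 6
2 | 4
4 | 4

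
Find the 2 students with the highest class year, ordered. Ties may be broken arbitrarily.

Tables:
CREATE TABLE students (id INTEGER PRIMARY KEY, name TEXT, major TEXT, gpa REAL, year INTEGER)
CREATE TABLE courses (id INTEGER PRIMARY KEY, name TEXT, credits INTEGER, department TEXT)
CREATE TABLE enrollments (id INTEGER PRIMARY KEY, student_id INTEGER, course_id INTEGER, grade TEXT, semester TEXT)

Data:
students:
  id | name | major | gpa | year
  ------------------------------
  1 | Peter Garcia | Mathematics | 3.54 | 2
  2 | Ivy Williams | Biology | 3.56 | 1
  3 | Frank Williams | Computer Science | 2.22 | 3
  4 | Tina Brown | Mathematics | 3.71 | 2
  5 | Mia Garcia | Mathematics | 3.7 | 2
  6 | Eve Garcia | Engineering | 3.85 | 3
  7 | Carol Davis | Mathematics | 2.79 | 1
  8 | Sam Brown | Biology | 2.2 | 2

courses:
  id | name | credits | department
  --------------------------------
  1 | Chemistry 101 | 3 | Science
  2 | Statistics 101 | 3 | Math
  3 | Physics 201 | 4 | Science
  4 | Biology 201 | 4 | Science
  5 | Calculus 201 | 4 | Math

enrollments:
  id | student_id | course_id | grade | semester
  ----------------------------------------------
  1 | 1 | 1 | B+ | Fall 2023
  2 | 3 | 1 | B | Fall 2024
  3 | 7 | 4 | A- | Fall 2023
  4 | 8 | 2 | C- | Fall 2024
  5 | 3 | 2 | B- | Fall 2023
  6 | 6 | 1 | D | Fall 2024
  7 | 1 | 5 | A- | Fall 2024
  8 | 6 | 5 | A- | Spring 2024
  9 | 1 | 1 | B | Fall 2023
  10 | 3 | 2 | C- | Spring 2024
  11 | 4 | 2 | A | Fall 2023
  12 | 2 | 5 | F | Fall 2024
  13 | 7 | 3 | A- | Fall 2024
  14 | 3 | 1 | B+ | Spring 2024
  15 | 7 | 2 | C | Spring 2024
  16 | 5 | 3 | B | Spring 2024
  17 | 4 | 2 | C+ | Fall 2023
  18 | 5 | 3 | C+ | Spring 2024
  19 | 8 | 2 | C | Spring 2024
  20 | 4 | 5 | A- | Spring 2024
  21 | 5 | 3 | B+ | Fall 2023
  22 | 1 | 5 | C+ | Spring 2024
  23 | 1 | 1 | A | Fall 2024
SELECT name, year FROM students ORDER BY year DESC LIMIT 2

Execution result:
name | year
Frank Williams | 3
Eve Garcia | 3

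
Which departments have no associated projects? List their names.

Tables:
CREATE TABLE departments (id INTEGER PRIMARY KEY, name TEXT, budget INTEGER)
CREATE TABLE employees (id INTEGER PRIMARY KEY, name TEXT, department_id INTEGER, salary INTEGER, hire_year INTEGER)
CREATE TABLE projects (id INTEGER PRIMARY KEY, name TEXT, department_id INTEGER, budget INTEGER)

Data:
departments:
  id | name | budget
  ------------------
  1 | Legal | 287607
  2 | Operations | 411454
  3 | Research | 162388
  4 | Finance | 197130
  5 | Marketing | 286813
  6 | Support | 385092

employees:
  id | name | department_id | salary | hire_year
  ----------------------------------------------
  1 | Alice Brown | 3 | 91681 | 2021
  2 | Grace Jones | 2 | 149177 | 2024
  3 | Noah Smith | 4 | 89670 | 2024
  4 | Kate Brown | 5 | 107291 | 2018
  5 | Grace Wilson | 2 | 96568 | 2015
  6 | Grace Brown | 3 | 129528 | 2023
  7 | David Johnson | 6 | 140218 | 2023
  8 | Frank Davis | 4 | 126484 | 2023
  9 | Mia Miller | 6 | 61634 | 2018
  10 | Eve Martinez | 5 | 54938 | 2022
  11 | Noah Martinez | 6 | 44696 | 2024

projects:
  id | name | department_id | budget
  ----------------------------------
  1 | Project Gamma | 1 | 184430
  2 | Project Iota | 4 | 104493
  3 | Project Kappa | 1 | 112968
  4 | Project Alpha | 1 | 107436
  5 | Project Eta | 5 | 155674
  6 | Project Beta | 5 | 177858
SELECT p.name FROM departments p LEFT JOIN projects c ON c.department_id = p.id WHERE c.id IS NULL

Execution result:
name
Operations
Research
Support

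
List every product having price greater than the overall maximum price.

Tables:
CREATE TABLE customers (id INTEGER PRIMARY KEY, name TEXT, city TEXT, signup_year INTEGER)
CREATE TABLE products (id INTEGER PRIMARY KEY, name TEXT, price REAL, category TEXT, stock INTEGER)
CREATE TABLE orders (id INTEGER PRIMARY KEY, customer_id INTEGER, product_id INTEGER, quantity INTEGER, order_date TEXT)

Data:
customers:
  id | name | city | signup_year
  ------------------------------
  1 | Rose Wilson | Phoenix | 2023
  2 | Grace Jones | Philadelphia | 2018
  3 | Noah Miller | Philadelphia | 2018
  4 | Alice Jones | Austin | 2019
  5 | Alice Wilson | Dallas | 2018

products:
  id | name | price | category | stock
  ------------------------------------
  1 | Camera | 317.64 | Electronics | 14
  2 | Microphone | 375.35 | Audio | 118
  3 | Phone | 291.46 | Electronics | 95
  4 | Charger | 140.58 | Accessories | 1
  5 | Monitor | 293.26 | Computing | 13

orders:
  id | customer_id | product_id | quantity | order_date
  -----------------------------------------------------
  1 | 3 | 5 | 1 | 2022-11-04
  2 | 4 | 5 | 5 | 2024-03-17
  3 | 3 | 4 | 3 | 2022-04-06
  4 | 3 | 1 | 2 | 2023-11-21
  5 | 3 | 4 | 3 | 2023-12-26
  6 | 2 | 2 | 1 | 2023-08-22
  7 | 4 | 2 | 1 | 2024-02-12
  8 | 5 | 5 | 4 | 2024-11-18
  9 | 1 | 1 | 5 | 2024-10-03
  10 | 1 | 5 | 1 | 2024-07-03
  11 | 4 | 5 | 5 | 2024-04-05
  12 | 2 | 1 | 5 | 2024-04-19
SELECT name, price FROM products WHERE price > (SELECT MAX(price) FROM products)

Execution result:
(no rows)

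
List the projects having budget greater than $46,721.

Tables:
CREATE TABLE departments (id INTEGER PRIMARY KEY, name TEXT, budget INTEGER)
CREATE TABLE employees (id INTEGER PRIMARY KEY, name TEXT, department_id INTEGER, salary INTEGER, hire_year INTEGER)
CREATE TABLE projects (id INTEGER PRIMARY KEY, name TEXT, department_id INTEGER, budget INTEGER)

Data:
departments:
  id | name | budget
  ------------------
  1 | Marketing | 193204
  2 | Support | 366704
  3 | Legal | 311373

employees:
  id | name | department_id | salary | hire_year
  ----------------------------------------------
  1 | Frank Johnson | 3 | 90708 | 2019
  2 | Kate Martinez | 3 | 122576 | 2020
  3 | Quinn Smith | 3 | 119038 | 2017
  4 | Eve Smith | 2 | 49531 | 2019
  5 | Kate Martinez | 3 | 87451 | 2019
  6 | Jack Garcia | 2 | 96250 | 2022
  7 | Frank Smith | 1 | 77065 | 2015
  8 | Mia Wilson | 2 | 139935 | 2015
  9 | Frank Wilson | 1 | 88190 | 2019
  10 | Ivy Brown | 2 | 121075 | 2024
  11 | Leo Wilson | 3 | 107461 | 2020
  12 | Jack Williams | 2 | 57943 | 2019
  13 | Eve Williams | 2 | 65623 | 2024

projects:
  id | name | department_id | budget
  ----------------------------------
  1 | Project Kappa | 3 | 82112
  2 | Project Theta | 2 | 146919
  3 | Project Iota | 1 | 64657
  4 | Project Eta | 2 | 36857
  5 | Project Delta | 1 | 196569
SELECT name, budget FROM projects WHERE budget > 46721

Execution result:
name | budget
Project Kappa | 82112
Project Theta | 146919
Project Iota | 64657
Project Delta | 196569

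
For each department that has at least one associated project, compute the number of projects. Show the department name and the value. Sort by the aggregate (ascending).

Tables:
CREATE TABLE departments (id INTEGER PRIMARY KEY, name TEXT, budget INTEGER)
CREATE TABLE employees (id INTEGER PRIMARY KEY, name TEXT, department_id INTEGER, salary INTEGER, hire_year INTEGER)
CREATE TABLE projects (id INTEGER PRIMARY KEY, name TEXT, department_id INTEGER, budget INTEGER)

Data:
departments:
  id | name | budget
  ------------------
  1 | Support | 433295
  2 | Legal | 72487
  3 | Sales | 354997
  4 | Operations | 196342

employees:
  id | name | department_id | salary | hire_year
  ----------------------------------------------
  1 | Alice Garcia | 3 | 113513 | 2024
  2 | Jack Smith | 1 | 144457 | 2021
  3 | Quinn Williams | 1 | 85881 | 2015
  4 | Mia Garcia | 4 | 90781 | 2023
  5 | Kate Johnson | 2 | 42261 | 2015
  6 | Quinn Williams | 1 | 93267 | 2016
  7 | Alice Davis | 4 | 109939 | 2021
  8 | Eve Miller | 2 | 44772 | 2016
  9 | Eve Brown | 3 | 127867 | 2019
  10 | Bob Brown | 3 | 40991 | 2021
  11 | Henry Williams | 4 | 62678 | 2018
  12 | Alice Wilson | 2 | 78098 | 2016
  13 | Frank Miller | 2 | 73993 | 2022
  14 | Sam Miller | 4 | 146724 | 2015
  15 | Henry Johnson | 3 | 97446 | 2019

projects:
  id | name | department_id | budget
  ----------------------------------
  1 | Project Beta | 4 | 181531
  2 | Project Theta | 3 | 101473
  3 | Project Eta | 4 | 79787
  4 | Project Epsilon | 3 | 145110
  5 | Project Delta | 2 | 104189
SELECT p.name, COUNT(*) AS n FROM projects c JOIN departments p ON c.department_id = p.id GROUP BY p.id, p.name ORDER BY n ASC

Execution result:
name | n
Legal | 1
Sales | 2
Operations | 2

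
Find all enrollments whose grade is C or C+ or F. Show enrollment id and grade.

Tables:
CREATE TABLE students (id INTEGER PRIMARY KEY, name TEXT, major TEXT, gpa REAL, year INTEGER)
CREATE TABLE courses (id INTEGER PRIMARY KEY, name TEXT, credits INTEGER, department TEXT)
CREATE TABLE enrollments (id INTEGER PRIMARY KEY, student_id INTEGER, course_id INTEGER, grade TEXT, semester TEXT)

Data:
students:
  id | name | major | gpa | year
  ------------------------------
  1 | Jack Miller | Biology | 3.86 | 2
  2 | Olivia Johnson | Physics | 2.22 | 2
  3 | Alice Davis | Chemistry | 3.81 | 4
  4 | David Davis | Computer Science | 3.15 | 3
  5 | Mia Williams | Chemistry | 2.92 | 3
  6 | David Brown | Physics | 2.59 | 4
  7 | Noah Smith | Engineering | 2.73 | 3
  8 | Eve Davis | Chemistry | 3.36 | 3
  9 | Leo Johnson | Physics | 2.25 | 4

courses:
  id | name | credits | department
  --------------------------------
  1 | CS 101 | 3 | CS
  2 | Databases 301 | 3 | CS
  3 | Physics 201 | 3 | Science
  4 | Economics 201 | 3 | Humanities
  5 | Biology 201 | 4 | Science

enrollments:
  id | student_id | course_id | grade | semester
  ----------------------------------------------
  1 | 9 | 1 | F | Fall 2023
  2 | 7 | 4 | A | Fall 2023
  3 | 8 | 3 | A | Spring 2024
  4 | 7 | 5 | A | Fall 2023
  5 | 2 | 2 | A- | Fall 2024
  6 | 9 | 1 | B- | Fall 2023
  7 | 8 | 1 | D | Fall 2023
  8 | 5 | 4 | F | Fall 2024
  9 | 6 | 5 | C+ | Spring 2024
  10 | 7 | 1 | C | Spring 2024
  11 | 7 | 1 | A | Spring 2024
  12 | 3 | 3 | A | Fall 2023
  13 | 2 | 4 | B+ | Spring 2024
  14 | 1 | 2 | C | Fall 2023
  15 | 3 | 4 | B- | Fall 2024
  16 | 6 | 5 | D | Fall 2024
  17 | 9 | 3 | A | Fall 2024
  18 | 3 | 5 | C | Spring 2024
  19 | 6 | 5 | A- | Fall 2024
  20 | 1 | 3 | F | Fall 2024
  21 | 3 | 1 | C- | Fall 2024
SELECT id, grade FROM enrollments WHERE grade IN ('C', 'C+', 'F')

Execution result:
id | grade
1 | F
8 | F
9 | C+
10 | C
14 | C
18 | C
20 | F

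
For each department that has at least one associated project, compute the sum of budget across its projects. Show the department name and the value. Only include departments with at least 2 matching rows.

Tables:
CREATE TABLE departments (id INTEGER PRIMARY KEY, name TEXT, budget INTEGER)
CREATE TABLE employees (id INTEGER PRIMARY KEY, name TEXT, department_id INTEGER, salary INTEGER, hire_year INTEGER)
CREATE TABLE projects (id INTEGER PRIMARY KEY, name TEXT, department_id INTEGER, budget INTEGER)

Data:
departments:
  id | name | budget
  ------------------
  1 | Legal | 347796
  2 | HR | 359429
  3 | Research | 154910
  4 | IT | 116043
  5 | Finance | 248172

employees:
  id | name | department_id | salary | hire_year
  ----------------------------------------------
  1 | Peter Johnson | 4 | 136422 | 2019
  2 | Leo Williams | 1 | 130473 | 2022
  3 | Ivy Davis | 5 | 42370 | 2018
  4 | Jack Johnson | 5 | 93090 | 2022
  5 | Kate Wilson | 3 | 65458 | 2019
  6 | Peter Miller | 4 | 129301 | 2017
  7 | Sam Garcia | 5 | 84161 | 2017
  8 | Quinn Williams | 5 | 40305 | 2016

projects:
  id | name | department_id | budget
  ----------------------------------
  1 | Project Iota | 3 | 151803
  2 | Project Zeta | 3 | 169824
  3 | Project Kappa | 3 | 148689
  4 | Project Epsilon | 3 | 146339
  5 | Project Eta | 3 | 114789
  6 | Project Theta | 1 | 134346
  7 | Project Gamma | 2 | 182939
SELECT p.name, SUM(c.budget) AS sum_budget FROM projects c JOIN departments p ON c.department_id = p.id GROUP BY p.id, p.name HAVING COUNT(*) >= 2

Execution result:
name | sum_budget
Research | 731444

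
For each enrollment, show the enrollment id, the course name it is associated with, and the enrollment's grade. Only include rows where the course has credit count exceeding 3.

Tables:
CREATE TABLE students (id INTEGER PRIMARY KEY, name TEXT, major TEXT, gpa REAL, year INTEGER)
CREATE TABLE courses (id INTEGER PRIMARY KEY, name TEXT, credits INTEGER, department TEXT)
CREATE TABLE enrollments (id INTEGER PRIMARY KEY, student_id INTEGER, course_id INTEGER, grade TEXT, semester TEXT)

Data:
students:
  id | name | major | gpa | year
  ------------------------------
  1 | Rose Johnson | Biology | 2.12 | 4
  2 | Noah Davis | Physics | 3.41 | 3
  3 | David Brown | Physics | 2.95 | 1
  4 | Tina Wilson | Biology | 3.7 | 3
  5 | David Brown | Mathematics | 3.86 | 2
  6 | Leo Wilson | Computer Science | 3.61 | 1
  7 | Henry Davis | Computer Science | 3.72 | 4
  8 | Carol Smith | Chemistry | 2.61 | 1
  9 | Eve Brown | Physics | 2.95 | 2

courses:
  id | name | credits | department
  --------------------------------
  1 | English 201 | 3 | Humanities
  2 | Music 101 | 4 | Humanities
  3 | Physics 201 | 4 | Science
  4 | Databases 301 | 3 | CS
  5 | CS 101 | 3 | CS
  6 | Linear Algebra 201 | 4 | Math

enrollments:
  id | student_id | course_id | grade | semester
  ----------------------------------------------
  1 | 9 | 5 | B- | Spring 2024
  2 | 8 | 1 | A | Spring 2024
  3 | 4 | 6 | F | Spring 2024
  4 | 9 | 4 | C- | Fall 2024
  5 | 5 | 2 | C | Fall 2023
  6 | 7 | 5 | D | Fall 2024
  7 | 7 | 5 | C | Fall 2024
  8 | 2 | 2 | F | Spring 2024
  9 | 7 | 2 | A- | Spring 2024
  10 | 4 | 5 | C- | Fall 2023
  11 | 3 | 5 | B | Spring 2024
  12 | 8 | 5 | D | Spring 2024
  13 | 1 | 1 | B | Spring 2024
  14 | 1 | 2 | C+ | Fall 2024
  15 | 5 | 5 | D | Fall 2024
SELECT c.id, p.name AS course, c.grade FROM enrollments c JOIN courses p ON c.course_id = p.id WHERE p.credits > 3

Execution result:
id | course | grade
3 | Linear Algebra 201 | F
5 | Music 101 | C
8 | Music 101 | F
9 | Music 101 | A-
14 | Music 101 | C+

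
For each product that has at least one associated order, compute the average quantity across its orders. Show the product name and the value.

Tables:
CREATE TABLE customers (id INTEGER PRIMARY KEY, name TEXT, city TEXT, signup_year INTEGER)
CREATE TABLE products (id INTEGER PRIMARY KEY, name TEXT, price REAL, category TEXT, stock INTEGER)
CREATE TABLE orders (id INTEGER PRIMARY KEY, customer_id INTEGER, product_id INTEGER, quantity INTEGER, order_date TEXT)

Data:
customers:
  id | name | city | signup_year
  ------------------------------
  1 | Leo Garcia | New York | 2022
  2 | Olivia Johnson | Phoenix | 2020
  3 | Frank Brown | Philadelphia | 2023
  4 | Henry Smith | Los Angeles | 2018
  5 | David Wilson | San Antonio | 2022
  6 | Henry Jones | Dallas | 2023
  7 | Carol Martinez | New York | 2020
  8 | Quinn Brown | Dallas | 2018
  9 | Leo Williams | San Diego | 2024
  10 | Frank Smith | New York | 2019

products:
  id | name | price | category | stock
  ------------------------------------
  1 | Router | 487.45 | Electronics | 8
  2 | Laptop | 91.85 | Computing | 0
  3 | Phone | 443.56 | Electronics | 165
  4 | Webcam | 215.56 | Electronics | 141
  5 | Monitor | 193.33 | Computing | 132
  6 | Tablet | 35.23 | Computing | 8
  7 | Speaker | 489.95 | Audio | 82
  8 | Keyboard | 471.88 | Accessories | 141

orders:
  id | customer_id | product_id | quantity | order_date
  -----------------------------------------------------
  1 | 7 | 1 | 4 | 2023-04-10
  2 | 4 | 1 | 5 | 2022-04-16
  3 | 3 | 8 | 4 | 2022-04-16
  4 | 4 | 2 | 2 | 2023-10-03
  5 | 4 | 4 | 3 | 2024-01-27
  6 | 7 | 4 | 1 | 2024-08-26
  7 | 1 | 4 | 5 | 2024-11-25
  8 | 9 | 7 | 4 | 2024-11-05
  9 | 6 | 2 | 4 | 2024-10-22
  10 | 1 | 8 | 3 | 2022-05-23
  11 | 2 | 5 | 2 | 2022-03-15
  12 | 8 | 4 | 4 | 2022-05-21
SELECT p.name, AVG(c.quantity) AS avg_quantity FROM orders c JOIN products p ON c.product_id = p.id GROUP BY p.id, p.name

Execution result:
name | avg_quantity
Router | 4.50
Laptop | 3.00
Webcam | 3.25
Monitor | 2.00
Speaker | 4.00
Keyboard | 3.50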